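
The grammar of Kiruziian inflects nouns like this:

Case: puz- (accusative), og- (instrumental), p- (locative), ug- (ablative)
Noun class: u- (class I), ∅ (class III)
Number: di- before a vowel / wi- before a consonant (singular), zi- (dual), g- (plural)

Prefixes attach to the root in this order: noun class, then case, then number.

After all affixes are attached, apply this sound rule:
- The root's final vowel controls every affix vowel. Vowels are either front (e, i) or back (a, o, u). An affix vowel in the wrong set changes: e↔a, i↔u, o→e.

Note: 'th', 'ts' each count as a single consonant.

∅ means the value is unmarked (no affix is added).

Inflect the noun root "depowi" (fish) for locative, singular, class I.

Attach noun class class I u- → udepowi.
Attach case locative p- → pudepowi.
Attach number singular wi- (before consonant 'p') → wipudepowi.
Apply vowel harmony: wipudepowi → wipidepowi.

wipidepowi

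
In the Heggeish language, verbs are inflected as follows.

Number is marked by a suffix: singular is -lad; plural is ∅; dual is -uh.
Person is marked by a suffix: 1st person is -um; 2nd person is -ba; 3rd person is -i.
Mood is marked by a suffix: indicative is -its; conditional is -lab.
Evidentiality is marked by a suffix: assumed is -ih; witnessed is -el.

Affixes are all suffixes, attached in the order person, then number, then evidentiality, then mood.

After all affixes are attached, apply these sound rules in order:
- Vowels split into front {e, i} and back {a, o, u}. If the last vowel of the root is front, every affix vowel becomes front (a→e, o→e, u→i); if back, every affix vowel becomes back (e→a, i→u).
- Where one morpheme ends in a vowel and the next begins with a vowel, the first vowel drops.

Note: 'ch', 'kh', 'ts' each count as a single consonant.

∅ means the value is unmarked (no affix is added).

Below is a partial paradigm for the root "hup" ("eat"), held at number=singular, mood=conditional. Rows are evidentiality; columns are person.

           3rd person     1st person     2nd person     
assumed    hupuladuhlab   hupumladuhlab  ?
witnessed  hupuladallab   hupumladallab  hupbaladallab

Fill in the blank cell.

hupbaladuhlab

Attach person 2nd person -ba → hupba.
Attach number singular -lad → hupbalad.
Attach evidentiality assumed -ih → hupbaladih.
Attach mood conditional -lab → hupbaladihlab.
Apply vowel harmony: hupbaladihlab → hupbaladuhlab.
Vowel deletion: no change.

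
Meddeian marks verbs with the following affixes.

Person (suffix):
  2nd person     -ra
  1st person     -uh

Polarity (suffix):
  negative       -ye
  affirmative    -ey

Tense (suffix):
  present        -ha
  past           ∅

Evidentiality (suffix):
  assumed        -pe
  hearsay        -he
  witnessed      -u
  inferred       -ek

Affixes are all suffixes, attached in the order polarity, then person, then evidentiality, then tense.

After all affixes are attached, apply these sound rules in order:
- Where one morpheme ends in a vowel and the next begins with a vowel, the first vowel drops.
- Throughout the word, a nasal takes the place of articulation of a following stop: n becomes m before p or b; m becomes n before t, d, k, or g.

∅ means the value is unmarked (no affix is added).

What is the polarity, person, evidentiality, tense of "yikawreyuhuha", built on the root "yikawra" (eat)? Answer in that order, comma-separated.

affirmative, 1st person, witnessed, present

Segment: yikawra-ey-uh-u-ha.
polarity: -ey → affirmative.
person: -uh → 1st person.
evidentiality: -u → witnessed.
tense: -ha → present.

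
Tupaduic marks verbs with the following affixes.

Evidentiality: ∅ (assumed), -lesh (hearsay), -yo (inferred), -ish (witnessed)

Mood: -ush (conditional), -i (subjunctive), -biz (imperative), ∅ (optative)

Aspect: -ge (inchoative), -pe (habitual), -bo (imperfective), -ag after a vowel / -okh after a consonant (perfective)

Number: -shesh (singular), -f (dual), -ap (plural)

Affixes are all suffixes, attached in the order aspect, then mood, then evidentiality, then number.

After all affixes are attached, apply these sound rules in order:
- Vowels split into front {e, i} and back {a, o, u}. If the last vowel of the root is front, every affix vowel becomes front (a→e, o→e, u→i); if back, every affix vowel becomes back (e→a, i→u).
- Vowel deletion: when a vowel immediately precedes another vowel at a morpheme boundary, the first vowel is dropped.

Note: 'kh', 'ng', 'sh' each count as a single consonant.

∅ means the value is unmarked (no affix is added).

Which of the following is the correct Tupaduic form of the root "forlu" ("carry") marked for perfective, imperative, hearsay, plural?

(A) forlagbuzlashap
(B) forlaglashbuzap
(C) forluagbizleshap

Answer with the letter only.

Attach aspect perfective -ag (after vowel 'u') → forluag.
Attach mood imperative -biz → forluagbiz.
Attach evidentiality hearsay -lesh → forluagbizlesh.
Attach number plural -ap → forluagbizleshap.
Apply vowel harmony: forluagbizleshap → forluagbuzlashap.
Apply vowel deletion: forluagbuzlashap → forlagbuzlashap.
So the correct form is forlagbuzlashap, option (A).
(C) forluagbizleshap is wrong: it fails to apply the sound rule(s).
(B) forlaglashbuzap is wrong: it has the affixes in the wrong order.

A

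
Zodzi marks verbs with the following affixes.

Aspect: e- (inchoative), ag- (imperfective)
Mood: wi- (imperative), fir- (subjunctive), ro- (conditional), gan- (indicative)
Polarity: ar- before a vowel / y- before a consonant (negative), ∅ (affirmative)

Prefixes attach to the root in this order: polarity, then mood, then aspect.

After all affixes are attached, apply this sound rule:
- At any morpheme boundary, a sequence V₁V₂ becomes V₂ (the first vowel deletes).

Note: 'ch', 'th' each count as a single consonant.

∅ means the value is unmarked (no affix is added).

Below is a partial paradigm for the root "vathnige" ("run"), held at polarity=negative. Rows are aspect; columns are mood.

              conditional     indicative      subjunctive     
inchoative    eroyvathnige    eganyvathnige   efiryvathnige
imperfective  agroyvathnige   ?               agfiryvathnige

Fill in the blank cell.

Attach polarity negative y- (before consonant 'v') → yvathnige.
Attach mood indicative gan- → ganyvathnige.
Attach aspect imperfective ag- → agganyvathnige.
Vowel deletion: no change.

agganyvathnige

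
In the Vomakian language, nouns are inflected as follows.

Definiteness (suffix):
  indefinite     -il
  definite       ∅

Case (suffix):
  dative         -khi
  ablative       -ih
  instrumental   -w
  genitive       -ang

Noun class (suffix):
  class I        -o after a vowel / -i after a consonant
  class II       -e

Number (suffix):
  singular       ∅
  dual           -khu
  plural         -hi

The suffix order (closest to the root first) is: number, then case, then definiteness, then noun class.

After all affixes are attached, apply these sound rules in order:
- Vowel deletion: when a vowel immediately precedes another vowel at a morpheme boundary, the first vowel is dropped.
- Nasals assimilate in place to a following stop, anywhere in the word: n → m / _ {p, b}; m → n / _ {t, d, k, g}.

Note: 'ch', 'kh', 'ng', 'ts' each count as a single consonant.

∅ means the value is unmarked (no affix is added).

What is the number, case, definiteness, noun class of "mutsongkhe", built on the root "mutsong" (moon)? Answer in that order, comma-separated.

Segment: mutsong-khi-e.
number: ∅ → singular.
case: -khi → dative.
definiteness: ∅ → definite.
noun class: -e → class II.

singular, dative, definite, class II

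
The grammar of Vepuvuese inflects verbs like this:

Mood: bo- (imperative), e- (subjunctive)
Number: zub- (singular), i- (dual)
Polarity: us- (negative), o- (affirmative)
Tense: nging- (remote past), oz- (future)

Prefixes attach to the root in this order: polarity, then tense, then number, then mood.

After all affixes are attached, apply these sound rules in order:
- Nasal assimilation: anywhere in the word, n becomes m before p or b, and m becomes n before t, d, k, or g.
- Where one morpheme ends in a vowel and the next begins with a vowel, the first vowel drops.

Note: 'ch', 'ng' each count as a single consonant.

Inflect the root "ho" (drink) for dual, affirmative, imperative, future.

Attach polarity affirmative o- → oho.
Attach tense future oz- → ozoho.
Attach number dual i- → iozoho.
Attach mood imperative bo- → boiozoho.
Nasal assimilation: no change.
Apply vowel deletion: boiozoho → bozoho.

bozoho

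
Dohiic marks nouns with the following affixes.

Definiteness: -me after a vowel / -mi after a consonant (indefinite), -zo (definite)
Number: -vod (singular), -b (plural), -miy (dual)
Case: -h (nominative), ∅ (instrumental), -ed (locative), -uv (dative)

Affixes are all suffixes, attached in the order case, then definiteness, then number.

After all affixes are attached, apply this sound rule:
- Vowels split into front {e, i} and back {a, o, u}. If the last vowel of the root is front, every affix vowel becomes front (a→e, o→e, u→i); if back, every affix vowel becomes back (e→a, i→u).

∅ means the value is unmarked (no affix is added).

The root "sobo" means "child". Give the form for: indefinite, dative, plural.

sobouvmub

Attach case dative -uv → sobouv.
Attach definiteness indefinite -mi (after consonant 'v') → sobouvmi.
Attach number plural -b → sobouvmib.
Apply vowel harmony: sobouvmib → sobouvmub.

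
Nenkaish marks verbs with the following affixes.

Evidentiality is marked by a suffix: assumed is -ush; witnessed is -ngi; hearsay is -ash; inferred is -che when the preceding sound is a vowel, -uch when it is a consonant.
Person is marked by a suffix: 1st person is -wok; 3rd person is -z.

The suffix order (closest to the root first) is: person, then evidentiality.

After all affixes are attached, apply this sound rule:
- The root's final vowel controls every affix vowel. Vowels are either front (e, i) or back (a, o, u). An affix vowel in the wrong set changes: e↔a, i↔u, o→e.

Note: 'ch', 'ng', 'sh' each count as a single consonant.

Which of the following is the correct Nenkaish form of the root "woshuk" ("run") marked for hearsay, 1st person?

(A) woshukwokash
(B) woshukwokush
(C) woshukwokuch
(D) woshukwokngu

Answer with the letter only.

A

Attach person 1st person -wok → woshukwok.
Attach evidentiality hearsay -ash → woshukwokash.
Vowel harmony: no change.
So the correct form is woshukwokash, option (A).
(D) woshukwokngu is wrong: it uses witnessed instead of hearsay for evidentiality.
(C) woshukwokuch is wrong: it uses inferred instead of hearsay for evidentiality.
(B) woshukwokush is wrong: it uses assumed instead of hearsay for evidentiality.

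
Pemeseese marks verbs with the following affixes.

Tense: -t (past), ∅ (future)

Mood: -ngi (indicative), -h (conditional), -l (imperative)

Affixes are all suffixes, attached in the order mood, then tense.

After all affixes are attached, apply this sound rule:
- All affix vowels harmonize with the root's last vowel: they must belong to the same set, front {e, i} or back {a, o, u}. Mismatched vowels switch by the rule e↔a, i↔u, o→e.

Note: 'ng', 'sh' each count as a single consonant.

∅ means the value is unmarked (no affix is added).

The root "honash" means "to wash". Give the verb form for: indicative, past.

honashngut

Attach mood indicative -ngi → honashngi.
Attach tense past -t → honashngit.
Apply vowel harmony: honashngit → honashngut.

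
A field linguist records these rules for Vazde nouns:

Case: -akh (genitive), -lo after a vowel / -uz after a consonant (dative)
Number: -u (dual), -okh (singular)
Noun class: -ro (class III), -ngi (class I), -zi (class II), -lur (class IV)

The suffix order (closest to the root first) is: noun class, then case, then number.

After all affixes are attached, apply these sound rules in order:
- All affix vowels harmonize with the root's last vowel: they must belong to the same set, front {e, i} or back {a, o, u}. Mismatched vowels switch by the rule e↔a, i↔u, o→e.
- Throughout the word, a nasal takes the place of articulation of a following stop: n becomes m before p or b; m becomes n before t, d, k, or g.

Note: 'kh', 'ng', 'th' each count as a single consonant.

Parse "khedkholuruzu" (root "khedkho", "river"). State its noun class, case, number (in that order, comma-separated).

class IV, dative, dual

Segment: khedkho-lur-uz-u.
noun class: -lur → class IV.
case: -lo/uz → dative.
number: -u → dual.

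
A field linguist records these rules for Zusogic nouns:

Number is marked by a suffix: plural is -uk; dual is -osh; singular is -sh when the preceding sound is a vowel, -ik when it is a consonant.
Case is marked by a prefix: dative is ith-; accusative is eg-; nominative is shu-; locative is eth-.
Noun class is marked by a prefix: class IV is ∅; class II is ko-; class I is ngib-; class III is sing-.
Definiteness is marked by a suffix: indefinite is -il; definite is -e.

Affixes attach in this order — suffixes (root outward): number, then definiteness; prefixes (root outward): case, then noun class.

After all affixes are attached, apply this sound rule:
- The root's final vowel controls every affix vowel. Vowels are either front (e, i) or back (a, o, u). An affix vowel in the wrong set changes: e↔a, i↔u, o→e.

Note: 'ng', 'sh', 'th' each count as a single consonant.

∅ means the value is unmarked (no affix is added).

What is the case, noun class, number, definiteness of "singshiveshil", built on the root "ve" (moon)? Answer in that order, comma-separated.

Segment: sing-shu-ve-sh-il.
case: shu- → nominative.
noun class: sing- → class III.
number: -sh/ik → singular.
definiteness: -il → indefinite.

nominative, class III, singular, indefinite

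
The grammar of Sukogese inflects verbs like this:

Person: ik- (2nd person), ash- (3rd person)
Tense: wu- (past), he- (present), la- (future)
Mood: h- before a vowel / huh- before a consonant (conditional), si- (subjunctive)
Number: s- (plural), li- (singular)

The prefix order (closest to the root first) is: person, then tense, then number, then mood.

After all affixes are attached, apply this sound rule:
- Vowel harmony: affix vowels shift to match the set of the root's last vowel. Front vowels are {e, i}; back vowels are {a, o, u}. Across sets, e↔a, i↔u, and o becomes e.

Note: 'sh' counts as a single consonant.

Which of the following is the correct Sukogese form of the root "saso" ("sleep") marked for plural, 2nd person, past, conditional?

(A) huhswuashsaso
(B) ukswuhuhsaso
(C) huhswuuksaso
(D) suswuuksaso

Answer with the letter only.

C

Attach person 2nd person ik- → iksaso.
Attach tense past wu- → wuiksaso.
Attach number plural s- → swuiksaso.
Attach mood conditional huh- (before consonant 's') → huhswuiksaso.
Apply vowel harmony: huhswuiksaso → huhswuuksaso.
So the correct form is huhswuuksaso, option (C).
(D) suswuuksaso is wrong: it uses subjunctive instead of conditional for mood.
(B) ukswuhuhsaso is wrong: it has the affixes in the wrong order.
(A) huhswuashsaso is wrong: it uses 3rd person instead of 2nd person for person.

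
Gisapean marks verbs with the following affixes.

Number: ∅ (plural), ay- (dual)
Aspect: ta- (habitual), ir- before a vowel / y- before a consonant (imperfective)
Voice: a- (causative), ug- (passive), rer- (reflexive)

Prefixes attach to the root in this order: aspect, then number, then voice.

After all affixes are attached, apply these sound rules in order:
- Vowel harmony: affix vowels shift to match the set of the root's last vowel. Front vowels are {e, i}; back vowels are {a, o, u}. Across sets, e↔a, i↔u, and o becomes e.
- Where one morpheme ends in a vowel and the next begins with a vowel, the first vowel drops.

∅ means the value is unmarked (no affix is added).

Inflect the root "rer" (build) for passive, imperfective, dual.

Attach aspect imperfective y- (before consonant 'r') → yrer.
Attach number dual ay- → ayyrer.
Attach voice passive ug- → ugayyrer.
Apply vowel harmony: ugayyrer → igeyyrer.
Vowel deletion: no change.

igeyyrer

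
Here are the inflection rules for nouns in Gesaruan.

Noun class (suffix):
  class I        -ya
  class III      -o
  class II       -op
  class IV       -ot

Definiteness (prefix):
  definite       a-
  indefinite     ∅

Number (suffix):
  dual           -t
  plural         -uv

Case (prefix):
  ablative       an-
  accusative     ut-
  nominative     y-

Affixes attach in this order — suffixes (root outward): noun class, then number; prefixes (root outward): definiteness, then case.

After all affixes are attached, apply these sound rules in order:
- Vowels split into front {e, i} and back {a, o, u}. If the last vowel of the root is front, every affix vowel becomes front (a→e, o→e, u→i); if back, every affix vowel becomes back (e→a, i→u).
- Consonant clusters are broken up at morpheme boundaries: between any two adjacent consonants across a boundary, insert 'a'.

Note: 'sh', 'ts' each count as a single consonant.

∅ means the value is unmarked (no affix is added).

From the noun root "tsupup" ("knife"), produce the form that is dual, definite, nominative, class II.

yatsupupopat

Attach definiteness definite a- → atsupup.
Attach noun class class II -op → atsupupop.
Attach number dual -t → atsupupopt.
Attach case nominative y- → yatsupupopt.
Vowel harmony: no change.
Apply epenthesis: yatsupupopt → yatsupupopat.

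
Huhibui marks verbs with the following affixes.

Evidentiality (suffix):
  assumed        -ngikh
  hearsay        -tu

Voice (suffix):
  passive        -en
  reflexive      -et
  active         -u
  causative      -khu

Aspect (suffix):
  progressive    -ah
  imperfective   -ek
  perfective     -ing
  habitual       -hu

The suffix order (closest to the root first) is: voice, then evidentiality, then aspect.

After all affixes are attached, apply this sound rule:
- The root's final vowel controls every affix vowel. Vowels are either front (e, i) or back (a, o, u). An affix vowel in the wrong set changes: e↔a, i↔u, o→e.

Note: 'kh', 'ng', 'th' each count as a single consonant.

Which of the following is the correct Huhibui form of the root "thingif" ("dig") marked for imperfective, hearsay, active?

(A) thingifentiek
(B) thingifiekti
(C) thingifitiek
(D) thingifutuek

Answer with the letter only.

Attach voice active -u → thingifu.
Attach evidentiality hearsay -tu → thingifutu.
Attach aspect imperfective -ek → thingifutuek.
Apply vowel harmony: thingifutuek → thingifitiek.
So the correct form is thingifitiek, option (C).
(D) thingifutuek is wrong: it fails to apply the sound rule(s).
(A) thingifentiek is wrong: it uses passive instead of active for voice.
(B) thingifiekti is wrong: it has the affixes in the wrong order.

C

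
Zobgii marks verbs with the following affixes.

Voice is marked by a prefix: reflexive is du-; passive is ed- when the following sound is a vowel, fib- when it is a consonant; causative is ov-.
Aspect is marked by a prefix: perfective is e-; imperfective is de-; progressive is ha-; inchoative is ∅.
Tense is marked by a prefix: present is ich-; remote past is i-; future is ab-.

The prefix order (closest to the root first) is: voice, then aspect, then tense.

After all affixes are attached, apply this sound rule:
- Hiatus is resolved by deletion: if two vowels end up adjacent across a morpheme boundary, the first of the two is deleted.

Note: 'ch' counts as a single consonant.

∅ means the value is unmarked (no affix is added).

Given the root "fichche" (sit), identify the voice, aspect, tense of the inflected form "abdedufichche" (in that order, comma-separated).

reflexive, imperfective, future

Segment: ab-de-du-fichche.
voice: du- → reflexive.
aspect: de- → imperfective.
tense: ab- → future.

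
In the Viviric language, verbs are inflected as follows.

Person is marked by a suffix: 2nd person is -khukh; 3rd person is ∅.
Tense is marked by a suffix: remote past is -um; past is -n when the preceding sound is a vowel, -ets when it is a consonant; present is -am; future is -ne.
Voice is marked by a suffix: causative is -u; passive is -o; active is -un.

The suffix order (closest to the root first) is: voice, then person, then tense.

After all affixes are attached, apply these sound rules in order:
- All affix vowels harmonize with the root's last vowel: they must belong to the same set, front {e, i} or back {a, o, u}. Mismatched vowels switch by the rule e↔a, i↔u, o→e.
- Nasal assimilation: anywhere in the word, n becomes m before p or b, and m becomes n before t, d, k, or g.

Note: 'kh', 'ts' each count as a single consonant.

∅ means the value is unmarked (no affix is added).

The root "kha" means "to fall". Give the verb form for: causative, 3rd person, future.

khauna

Attach voice causative -u → khau.
person = 3rd person: zero marking, form stays khau.
Attach tense future -ne → khaune.
Apply vowel harmony: khaune → khauna.
Nasal assimilation: no change.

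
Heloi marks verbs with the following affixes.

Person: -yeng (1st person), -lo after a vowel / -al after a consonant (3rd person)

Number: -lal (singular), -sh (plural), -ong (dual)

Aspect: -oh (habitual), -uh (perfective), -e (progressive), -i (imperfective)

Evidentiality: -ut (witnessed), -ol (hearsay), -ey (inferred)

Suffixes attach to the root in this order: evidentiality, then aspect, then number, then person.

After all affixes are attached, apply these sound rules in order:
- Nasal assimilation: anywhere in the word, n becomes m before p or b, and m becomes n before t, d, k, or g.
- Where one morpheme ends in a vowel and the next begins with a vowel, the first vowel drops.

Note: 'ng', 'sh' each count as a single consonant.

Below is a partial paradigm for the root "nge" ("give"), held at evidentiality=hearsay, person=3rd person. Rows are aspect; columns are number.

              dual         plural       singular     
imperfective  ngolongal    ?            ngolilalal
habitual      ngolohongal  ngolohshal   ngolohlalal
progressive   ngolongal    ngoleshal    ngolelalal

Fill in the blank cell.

Attach evidentiality hearsay -ol → ngeol.
Attach aspect imperfective -i → ngeoli.
Attach number plural -sh → ngeolish.
Attach person 3rd person -al (after consonant 'sh') → ngeolishal.
Nasal assimilation: no change.
Apply vowel deletion: ngeolishal → ngolishal.

ngolishal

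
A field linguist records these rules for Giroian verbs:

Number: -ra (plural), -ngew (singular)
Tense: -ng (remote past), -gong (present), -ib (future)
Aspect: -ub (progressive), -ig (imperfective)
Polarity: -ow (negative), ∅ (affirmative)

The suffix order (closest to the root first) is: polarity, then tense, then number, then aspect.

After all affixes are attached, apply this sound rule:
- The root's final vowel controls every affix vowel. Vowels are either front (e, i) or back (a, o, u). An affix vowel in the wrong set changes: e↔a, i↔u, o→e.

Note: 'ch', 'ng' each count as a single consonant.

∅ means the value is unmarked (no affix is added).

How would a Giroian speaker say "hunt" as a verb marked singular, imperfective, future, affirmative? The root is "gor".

polarity = affirmative: zero marking, form stays gor.
Attach tense future -ib → gorib.
Attach number singular -ngew → goribngew.
Attach aspect imperfective -ig → goribngewig.
Apply vowel harmony: goribngewig → gorubngawug.

gorubngawug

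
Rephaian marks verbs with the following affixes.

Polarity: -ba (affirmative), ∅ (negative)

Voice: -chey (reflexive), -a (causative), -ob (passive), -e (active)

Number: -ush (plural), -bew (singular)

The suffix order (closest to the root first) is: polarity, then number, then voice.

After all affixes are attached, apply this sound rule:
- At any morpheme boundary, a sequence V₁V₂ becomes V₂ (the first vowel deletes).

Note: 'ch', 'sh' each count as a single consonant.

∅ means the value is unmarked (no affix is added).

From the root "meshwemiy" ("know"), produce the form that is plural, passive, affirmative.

meshwemiybushob

Attach polarity affirmative -ba → meshwemiyba.
Attach number plural -ush → meshwemiybaush.
Attach voice passive -ob → meshwemiybaushob.
Apply vowel deletion: meshwemiybaushob → meshwemiybushob.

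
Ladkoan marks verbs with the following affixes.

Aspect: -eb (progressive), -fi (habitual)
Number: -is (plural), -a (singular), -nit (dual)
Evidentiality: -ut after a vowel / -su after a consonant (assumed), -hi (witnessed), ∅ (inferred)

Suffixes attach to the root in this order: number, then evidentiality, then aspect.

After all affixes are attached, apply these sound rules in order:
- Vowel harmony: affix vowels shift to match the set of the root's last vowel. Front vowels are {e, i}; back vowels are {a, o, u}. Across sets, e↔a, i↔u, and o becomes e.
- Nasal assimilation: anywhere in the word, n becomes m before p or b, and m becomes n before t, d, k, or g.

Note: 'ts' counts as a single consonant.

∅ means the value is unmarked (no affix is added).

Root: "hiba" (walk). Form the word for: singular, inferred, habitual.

hibaafu

Attach number singular -a → hibaa.
evidentiality = inferred: zero marking, form stays hibaa.
Attach aspect habitual -fi → hibaafi.
Apply vowel harmony: hibaafi → hibaafu.
Nasal assimilation: no change.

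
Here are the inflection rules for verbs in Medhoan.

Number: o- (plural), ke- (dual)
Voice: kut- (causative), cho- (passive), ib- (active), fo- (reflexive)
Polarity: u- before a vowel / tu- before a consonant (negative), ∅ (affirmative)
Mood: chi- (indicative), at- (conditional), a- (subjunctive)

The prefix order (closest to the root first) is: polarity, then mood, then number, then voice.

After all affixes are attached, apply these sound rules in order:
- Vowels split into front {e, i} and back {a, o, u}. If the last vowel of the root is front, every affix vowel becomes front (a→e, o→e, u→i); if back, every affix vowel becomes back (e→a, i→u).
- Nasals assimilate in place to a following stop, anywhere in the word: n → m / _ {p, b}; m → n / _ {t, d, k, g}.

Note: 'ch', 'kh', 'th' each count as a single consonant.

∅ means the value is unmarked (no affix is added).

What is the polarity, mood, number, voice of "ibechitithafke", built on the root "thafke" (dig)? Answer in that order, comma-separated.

negative, indicative, plural, active

Segment: ib-o-chi-tu-thafke.
polarity: u/tu- → negative.
mood: chi- → indicative.
number: o- → plural.
voice: ib- → active.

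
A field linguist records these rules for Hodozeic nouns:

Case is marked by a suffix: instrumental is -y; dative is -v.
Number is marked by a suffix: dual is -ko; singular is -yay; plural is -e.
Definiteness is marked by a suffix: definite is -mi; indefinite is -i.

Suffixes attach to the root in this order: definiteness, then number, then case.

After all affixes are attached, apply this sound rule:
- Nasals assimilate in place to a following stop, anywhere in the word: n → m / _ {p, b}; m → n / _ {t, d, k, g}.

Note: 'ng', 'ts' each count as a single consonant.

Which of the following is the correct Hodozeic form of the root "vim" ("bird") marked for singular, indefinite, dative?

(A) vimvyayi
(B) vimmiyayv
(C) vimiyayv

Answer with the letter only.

Attach definiteness indefinite -i → vimi.
Attach number singular -yay → vimiyay.
Attach case dative -v → vimiyayv.
Nasal assimilation: no change.
So the correct form is vimiyayv, option (C).
(A) vimvyayi is wrong: it has the affixes in the wrong order.
(B) vimmiyayv is wrong: it uses definite instead of indefinite for definiteness.

C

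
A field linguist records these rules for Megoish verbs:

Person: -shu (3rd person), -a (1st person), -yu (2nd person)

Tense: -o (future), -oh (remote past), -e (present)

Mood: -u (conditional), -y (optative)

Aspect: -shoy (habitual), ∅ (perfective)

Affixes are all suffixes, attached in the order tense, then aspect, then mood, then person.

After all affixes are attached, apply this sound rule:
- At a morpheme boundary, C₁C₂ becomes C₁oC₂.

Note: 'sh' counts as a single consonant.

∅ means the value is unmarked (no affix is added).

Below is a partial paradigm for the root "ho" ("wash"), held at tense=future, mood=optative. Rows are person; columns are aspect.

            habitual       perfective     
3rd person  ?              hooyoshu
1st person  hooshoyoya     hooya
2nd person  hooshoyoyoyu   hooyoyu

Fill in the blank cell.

hooshoyoyoshu

Attach tense future -o → hoo.
Attach aspect habitual -shoy → hooshoy.
Attach mood optative -y → hooshoyy.
Attach person 3rd person -shu → hooshoyyshu.
Apply epenthesis: hooshoyyshu → hooshoyoyoshu.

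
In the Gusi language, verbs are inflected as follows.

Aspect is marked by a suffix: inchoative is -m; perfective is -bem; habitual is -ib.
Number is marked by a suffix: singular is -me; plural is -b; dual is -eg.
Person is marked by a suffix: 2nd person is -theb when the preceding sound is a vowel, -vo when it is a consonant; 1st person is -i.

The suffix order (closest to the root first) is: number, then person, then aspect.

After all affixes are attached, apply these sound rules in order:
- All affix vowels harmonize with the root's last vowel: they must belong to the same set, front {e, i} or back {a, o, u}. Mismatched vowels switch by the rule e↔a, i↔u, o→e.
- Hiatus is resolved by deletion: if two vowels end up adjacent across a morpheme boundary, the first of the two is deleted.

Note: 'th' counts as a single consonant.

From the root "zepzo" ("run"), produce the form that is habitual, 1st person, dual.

Attach number dual -eg → zepzoeg.
Attach person 1st person -i → zepzoegi.
Attach aspect habitual -ib → zepzoegiib.
Apply vowel harmony: zepzoegiib → zepzoaguub.
Apply vowel deletion: zepzoaguub → zepzagub.

zepzagub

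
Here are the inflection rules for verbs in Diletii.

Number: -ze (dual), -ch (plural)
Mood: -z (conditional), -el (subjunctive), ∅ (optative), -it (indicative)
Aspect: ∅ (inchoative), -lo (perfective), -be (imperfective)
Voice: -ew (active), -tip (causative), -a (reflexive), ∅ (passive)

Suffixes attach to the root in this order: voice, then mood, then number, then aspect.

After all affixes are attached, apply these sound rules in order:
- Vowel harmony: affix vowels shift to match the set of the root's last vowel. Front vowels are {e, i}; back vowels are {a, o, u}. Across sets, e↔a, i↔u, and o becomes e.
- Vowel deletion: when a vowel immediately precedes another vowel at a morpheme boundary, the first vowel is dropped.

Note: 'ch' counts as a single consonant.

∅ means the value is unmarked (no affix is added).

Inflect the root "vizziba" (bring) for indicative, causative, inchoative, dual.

Attach voice causative -tip → vizzibatip.
Attach mood indicative -it → vizzibatipit.
Attach number dual -ze → vizzibatipitze.
aspect = inchoative: zero marking, form stays vizzibatipitze.
Apply vowel harmony: vizzibatipitze → vizzibatuputza.
Vowel deletion: no change.

vizzibatuputza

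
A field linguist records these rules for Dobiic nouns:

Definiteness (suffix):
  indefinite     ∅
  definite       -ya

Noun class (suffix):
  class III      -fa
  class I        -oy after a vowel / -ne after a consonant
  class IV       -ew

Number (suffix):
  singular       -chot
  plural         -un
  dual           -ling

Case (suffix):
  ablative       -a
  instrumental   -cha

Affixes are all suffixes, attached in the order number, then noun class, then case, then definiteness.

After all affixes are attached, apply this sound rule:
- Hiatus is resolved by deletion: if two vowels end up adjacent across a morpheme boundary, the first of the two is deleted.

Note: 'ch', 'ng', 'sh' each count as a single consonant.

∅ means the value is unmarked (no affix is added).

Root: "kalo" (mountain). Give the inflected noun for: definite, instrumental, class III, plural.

Attach number plural -un → kaloun.
Attach noun class class III -fa → kalounfa.
Attach case instrumental -cha → kalounfacha.
Attach definiteness definite -ya → kalounfachaya.
Apply vowel deletion: kalounfachaya → kalunfachaya.

kalunfachaya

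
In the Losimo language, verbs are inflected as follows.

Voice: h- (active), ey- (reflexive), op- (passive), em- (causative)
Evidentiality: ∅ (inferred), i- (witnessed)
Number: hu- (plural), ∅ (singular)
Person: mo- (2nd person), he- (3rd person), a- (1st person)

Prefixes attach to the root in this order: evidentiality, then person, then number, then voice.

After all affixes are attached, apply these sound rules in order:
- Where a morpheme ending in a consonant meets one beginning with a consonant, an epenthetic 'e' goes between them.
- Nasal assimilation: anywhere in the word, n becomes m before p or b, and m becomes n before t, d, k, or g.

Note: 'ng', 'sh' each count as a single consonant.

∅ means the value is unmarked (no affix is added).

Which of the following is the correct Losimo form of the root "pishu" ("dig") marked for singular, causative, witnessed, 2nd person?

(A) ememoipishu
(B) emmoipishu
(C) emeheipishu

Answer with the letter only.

A

Attach evidentiality witnessed i- → ipishu.
Attach person 2nd person mo- → moipishu.
number = singular: zero marking, form stays moipishu.
Attach voice causative em- → emmoipishu.
Apply epenthesis: emmoipishu → ememoipishu.
Nasal assimilation: no change.
So the correct form is ememoipishu, option (A).
(B) emmoipishu is wrong: it fails to apply the sound rule(s).
(C) emeheipishu is wrong: it uses 3rd person instead of 2nd person for person.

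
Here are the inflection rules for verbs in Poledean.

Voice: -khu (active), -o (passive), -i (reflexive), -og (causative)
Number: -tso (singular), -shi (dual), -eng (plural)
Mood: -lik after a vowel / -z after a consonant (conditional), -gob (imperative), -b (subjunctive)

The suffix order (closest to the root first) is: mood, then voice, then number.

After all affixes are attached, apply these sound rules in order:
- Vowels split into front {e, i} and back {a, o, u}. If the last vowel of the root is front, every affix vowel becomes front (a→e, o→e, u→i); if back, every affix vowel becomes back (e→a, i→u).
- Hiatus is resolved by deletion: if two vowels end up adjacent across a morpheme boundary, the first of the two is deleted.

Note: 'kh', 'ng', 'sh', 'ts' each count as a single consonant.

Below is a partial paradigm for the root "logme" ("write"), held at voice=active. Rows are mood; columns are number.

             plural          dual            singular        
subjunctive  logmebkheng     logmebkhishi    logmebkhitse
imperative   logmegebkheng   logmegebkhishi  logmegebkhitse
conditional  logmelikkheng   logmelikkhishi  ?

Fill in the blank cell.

Attach mood conditional -lik (after vowel 'e') → logmelik.
Attach voice active -khu → logmelikkhu.
Attach number singular -tso → logmelikkhutso.
Apply vowel harmony: logmelikkhutso → logmelikkhitse.
Vowel deletion: no change.

logmelikkhitse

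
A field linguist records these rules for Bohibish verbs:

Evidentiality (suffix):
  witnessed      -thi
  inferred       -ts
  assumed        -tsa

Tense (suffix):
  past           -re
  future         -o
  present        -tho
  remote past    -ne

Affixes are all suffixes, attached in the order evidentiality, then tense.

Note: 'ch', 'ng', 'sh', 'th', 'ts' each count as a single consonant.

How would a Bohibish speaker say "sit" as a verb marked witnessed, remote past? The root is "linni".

Attach evidentiality witnessed -thi → linnithi.
Attach tense remote past -ne → linnithine.

linnithine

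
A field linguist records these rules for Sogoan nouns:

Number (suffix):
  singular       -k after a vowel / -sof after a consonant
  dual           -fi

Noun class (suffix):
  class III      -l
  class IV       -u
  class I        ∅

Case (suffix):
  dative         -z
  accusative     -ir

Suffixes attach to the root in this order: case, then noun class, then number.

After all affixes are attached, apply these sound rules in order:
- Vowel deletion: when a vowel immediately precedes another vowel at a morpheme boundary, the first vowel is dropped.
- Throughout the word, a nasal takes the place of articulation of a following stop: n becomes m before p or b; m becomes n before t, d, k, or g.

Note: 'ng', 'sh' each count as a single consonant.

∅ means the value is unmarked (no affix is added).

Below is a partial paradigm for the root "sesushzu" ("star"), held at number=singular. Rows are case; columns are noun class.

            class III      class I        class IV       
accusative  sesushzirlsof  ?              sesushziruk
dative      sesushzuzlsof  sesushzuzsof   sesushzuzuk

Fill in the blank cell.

Attach case accusative -ir → sesushzuir.
noun class = class I: zero marking, form stays sesushzuir.
Attach number singular -sof (after consonant 'r') → sesushzuirsof.
Apply vowel deletion: sesushzuirsof → sesushzirsof.
Nasal assimilation: no change.

sesushzirsof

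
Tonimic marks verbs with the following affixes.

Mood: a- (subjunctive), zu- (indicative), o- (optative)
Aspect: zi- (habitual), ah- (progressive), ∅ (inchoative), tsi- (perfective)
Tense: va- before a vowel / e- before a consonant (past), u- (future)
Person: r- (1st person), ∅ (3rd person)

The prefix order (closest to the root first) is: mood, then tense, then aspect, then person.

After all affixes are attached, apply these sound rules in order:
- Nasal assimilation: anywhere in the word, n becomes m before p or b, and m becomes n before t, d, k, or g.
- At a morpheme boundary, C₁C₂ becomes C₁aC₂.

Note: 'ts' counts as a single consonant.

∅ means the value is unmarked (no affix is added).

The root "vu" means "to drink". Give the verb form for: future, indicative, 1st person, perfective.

Attach mood indicative zu- → zuvu.
Attach tense future u- → uzuvu.
Attach aspect perfective tsi- → tsiuzuvu.
Attach person 1st person r- → rtsiuzuvu.
Nasal assimilation: no change.
Apply epenthesis: rtsiuzuvu → ratsiuzuvu.

ratsiuzuvu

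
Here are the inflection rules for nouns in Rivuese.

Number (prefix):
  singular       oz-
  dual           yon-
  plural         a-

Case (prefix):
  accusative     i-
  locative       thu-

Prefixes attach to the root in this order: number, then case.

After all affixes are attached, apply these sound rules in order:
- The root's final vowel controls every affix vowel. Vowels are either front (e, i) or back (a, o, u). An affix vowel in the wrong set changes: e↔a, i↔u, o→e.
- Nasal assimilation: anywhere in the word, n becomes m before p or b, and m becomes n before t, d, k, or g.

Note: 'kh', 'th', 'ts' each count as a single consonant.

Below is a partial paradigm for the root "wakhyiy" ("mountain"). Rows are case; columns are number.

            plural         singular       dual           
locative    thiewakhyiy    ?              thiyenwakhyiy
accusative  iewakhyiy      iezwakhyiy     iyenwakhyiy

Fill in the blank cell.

thiezwakhyiy

Attach number singular oz- → ozwakhyiy.
Attach case locative thu- → thuozwakhyiy.
Apply vowel harmony: thuozwakhyiy → thiezwakhyiy.
Nasal assimilation: no change.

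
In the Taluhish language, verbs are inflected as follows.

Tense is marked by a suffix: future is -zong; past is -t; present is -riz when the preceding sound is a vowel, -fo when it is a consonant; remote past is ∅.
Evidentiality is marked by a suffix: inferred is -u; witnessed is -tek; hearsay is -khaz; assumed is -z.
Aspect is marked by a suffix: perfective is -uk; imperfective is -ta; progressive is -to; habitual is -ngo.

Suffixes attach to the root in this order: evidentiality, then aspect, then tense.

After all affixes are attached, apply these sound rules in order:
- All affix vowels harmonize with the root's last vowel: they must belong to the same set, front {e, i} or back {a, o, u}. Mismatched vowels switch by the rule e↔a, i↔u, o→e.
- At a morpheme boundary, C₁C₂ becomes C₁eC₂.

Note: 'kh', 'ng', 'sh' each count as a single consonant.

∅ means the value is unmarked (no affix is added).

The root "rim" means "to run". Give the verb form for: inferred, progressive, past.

Attach evidentiality inferred -u → rimu.
Attach aspect progressive -to → rimuto.
Attach tense past -t → rimutot.
Apply vowel harmony: rimutot → rimitet.
Epenthesis: no change.

rimitet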